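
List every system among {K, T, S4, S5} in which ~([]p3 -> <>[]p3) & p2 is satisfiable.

K-tableau for the formula:
1. ~([]p3 -> <>[]p3) & p2, u
2. ~([]p3 -> <>[]p3), u
3. p2, u
4. []p3, u
5. ~<>[]p3, u
Complete open branch: satisfiable in K.
T-tableau for the formula:
1. ~([]p3 -> <>[]p3) & p2, u
2. ~([]p3 -> <>[]p3), u
3. p2, u
4. []p3, u
5. ~<>[]p3, u
6. p3, u
7. ~[]p3, u
8. ~p3, v
9. p3, v
Accessibility: uRu, uRv, vRv
Branch closes: p3 and ~p3 both at v.
Every branch closes (one shown): unsatisfiable in T, hence also in S4, S5 (every S4/S5-frame is a T-frame).

K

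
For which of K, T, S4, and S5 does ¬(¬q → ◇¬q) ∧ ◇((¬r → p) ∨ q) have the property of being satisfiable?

K

K-tableau for the formula:
1. ¬(¬q → ◇¬q) ∧ ◇((¬r → p) ∨ q), w0
2. ¬(¬q → ◇¬q), w0
3. ◇((¬r → p) ∨ q), w0
4. ¬q, w0
5. ¬◇¬q, w0
6. (¬r → p) ∨ q, w1
7. q, w1
Accessibility: w0Rw1
Complete open branch: satisfiable in K.
T-tableau for the formula:
1. ¬(¬q → ◇¬q) ∧ ◇((¬r → p) ∨ q), w0
2. ¬(¬q → ◇¬q), w0
3. ◇((¬r → p) ∨ q), w0
4. ¬q, w0
5. ¬◇¬q, w0
6. q, w0
Accessibility: w0Rw0
Branch closes: q and ¬q both at w0.
Every branch closes (one shown): unsatisfiable in T, hence also in S4, S5 (every S4/S5-frame is a T-frame).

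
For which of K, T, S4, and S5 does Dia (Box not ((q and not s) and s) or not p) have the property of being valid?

T, S4, S5

K-tableau for the negation not Dia (Box not ((q and not s) and s) or not p):
1. not Dia (Box not ((q and not s) and s) or not p), u
Complete open branch: countermodel on a K-frame, so not valid in K.
T-tableau for the negation not Dia (Box not ((q and not s) and s) or not p):
1. not Dia (Box not ((q and not s) and s) or not p), u
2. not (Box not ((q and not s) and s) or not p), u
3. not Box not ((q and not s) and s), u
4. p, u
5. (q and not s) and s, v
6. q and not s, v
7. s, v
8. q, v
9. not s, v
Accessibility: uRu, uRv, vRv
Branch closes: s and not s both at v.
Every branch closes (one shown): valid in T, hence also in S4, S5 (every theorem of T is a theorem of S4 and S5).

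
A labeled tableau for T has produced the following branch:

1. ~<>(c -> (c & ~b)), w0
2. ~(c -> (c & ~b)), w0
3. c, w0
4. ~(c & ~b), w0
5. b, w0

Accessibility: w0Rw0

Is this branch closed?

Not closed

No world carries both an atom and its negation.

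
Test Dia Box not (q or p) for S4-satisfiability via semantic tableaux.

1. Dia Box not (q or p), u
2. Box not (q or p), v
3. not (q or p), v
4. not q, v
5. not p, v
Accessibility: uRu, uRv, vRv

Satisfiable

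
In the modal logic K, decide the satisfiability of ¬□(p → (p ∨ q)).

No, unsatisfiable

1. ¬□(p → (p ∨ q)), w0
2. ¬(p → (p ∨ q)), w1
3. p, w1
4. ¬(p ∨ q), w1
5. ¬p, w1
6. ¬q, w1
Accessibility: w0Rw1
Branch closes: p and ¬p both at w1.
(One branch shown.) All branches close.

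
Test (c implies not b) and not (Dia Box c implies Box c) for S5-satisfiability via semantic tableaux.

Unsatisfiable

1. (c implies not b) and not (Dia Box c implies Box c), 0
2. c implies not b, 0   [and-rule on 1]
3. not (Dia Box c implies Box c), 0   [and-rule on 1]
4. Dia Box c, 0   [neg-implies-rule on 3]
5. not Box c, 0   [neg-implies-rule on 3]
6. not b, 0   [implies-rule on 2 (branches; this branch)]
7. Box c, 1   [Dia-rule on 4: fresh world 1, 0R1]
8. c, 0   [Box-rule on 7 via 1R0]
9. c, 1   [Box-rule on 7 via 1R1]
10. not c, 2   [neg-Box-rule on 5: fresh world 2, 0R2]
11. c, 2   [Box-rule on 7 via 1R2]
Accessibility: 0R0, 0R1, 0R2, 1R0, 1R1, 1R2, 2R0, 2R1, 2R2
Branch closes: c and not c both at 2.
Every branch closes; the branch above is one of them.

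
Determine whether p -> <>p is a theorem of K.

Tableau for the negation ~(p -> <>p):
1. ~(p -> <>p), w0
2. p, w0   [~->-rule on 1]
3. ~<>p, w0   [~->-rule on 1]
The negation has an open branch (countermodel exists).

Not valid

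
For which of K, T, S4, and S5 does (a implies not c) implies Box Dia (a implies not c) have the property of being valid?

S4-tableau for the negation not ((a implies not c) implies Box Dia (a implies not c)):
1. not ((a implies not c) implies Box Dia (a implies not c)), w0
2. a implies not c, w0
3. not Box Dia (a implies not c), w0
4. not c, w0
5. not Dia (a implies not c), w1
6. not (a implies not c), w1
7. a, w1
8. c, w1
Accessibility: w0Rw0, w0Rw1, w1Rw1
Complete open branch: countermodel on an S4-frame, so not valid in S4, nor in K, T (the same frame is also a K-frame and a T-frame).
S5-tableau for the negation not ((a implies not c) implies Box Dia (a implies not c)):
1. not ((a implies not c) implies Box Dia (a implies not c)), w0
2. a implies not c, w0
3. not Box Dia (a implies not c), w0
4. not c, w0
5. not Dia (a implies not c), w1
6. not (a implies not c), w0
7. a, w0
8. c, w0
Accessibility: w0Rw0, w0Rw1, w1Rw0, w1Rw1
Branch closes: c and not c both at w0.
Every branch closes (one shown): valid in S5.

S5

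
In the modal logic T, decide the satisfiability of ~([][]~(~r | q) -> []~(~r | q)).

1. ~([][]~(~r | q) -> []~(~r | q)), 0
2. [][]~(~r | q), 0
3. ~[]~(~r | q), 0
4. []~(~r | q), 0
5. ~(~r | q), 0
6. r, 0
7. ~q, 0
8. ~r | q, 1
9. []~(~r | q), 1
10. ~(~r | q), 1
11. r, 1
12. ~q, 1
13. q, 1
Accessibility: 0R0, 0R1, 1R1
Branch closes: q and ~q both at 1.
All branches of the tableau close; one closing branch shown above.

Unsatisfiable (every branch closes)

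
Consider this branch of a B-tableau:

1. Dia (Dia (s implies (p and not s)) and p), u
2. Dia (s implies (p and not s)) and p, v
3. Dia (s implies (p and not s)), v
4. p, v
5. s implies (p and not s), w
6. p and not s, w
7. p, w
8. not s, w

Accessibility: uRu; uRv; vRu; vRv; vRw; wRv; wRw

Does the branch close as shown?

Not closed

No atom appears with both signs at the same world.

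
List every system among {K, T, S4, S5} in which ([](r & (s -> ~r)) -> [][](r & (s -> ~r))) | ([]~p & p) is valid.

S4, S5

T-tableau for the negation ~(([](r & (s -> ~r)) -> [][](r & (s -> ~r))) | ([]~p & p)):
1. ~(([](r & (s -> ~r)) -> [][](r & (s -> ~r))) | ([]~p & p)), w0
2. ~([](r & (s -> ~r)) -> [][](r & (s -> ~r))), w0   [~|-rule on 1]
3. ~([]~p & p), w0   [~|-rule on 1]
4. [](r & (s -> ~r)), w0   [~->-rule on 2]
5. ~[][](r & (s -> ~r)), w0   [~->-rule on 2]
6. r & (s -> ~r), w0   [[]-rule on 4 via w0Rw0]
7. r, w0   [&-rule on 6]
8. s -> ~r, w0   [&-rule on 6]
9. ~p, w0   [~&-rule on 3 (branches; this branch)]
10. ~s, w0   [->-rule on 8 (branches; this branch)]
11. ~[](r & (s -> ~r)), w1   [~[]-rule on 5: fresh world w1, w0Rw1]
12. r & (s -> ~r), w1   [[]-rule on 4 via w0Rw1]
13. r, w1   [&-rule on 12]
14. s -> ~r, w1   [&-rule on 12]
15. ~s, w1   [->-rule on 14 (branches; this branch)]
16. ~(r & (s -> ~r)), w2   [~[]-rule on 11: fresh world w2, w1Rw2]
17. ~(s -> ~r), w2   [~&-rule on 16 (branches; this branch)]
18. s, w2   [~->-rule on 17]
19. r, w2   [~->-rule on 17]
Accessibility: w0Rw0, w0Rw1, w1Rw1, w1Rw2, w2Rw2
Complete open branch: countermodel on a T-frame, so not valid in T, nor in K (the same frame is also a K-frame).
S4-tableau for the negation ~(([](r & (s -> ~r)) -> [][](r & (s -> ~r))) | ([]~p & p)):
1. ~(([](r & (s -> ~r)) -> [][](r & (s -> ~r))) | ([]~p & p)), w0
2. ~([](r & (s -> ~r)) -> [][](r & (s -> ~r))), w0   [~|-rule on 1]
3. ~([]~p & p), w0   [~|-rule on 1]
4. [](r & (s -> ~r)), w0   [~->-rule on 2]
5. ~[][](r & (s -> ~r)), w0   [~->-rule on 2]
6. r & (s -> ~r), w0   [[]-rule on 4 via w0Rw0]
7. r, w0   [&-rule on 6]
8. s -> ~r, w0   [&-rule on 6]
9. ~[]~p, w0   [~&-rule on 3 (branches; this branch)]
10. ~s, w0   [->-rule on 8 (branches; this branch)]
11. ~[](r & (s -> ~r)), w1   [~[]-rule on 5: fresh world w1, w0Rw1]
12. r & (s -> ~r), w1   [[]-rule on 4 via w0Rw1]
13. r, w1   [&-rule on 12]
14. s -> ~r, w1   [&-rule on 12]
15. ~s, w1   [->-rule on 14 (branches; this branch)]
16. p, w2   [~[]-rule on 9: fresh world w2, w0Rw2]
17. r & (s -> ~r), w2   [[]-rule on 4 via w0Rw2]
18. r, w2   [&-rule on 17]
19. s -> ~r, w2   [&-rule on 17]
20. ~s, w2   [->-rule on 19 (branches; this branch)]
21. ~(r & (s -> ~r)), w3   [~[]-rule on 11: fresh world w3, w1Rw3]
22. r & (s -> ~r), w3   [[]-rule on 4 via w0Rw3]
23. r, w3   [&-rule on 22]
24. s -> ~r, w3   [&-rule on 22]
25. ~(s -> ~r), w3   [~&-rule on 21 (branches; this branch)]
26. s, w3   [~->-rule on 25]
27. ~r, w3   [->-rule on 24 (branches; this branch)]
Accessibility: w0Rw0, w0Rw1, w0Rw2, w0Rw3, w1Rw1, w1Rw3, w2Rw2, w3Rw3
Branch closes: r and ~r both at w3.
Every branch closes (one shown): valid in S4, hence also in S5 (every theorem of S4 is a theorem of S5).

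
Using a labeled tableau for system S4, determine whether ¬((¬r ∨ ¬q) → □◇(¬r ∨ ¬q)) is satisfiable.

Satisfiable (open branch found)

1. ¬((¬r ∨ ¬q) → □◇(¬r ∨ ¬q)), w0
2. ¬r ∨ ¬q, w0
3. ¬□◇(¬r ∨ ¬q), w0
4. ¬q, w0
5. ¬◇(¬r ∨ ¬q), w1
6. ¬(¬r ∨ ¬q), w1
7. r, w1
8. q, w1
Accessibility: w0Rw0, w0Rw1, w1Rw1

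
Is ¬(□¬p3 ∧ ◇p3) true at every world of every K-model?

Valid

Tableau for the negation □¬p3 ∧ ◇p3:
1. □¬p3 ∧ ◇p3, 0
2. □¬p3, 0
3. ◇p3, 0
4. p3, 1
5. ¬p3, 1
Accessibility: 0R1
Branch closes: p3 and ¬p3 both at 1.
Every branch of the negation's tableau closes; the branch above is one of them.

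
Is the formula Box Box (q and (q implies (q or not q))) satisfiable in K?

1. Box Box (q and (q implies (q or not q))), 0

Satisfiable (open branch found)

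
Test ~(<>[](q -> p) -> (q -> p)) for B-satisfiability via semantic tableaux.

1. ~(<>[](q -> p) -> (q -> p)), u
2. <>[](q -> p), u
3. ~(q -> p), u
4. q, u
5. ~p, u
6. [](q -> p), v
7. q -> p, u
8. q -> p, v
9. p, u
Accessibility: uRu, uRv, vRu, vRv
Branch closes: p and ~p both at u.
All branches of the tableau close; one closing branch shown above.

Unsatisfiable (every branch closes)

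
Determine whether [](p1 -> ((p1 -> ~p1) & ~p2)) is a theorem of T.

Tableau for the negation ~[](p1 -> ((p1 -> ~p1) & ~p2)):
1. ~[](p1 -> ((p1 -> ~p1) & ~p2)), w0
2. ~(p1 -> ((p1 -> ~p1) & ~p2)), w1
3. p1, w1
4. ~((p1 -> ~p1) & ~p2), w1
5. p2, w1
Accessibility: w0Rw0, w0Rw1, w1Rw1
The negation has an open branch (countermodel exists).

Not valid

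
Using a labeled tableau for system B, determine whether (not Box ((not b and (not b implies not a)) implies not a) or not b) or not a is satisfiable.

Satisfiable

1. (not Box ((not b and (not b implies not a)) implies not a) or not b) or not a, 0
2. not a, 0
Accessibility: 0R0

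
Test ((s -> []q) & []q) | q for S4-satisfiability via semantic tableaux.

1. ((s -> []q) & []q) | q, 0
2. q, 0
Accessibility: 0R0

Satisfiable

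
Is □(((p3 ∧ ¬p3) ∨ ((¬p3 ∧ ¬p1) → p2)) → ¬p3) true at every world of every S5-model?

Tableau for the negation ¬□(((p3 ∧ ¬p3) ∨ ((¬p3 ∧ ¬p1) → p2)) → ¬p3):
1. ¬□(((p3 ∧ ¬p3) ∨ ((¬p3 ∧ ¬p1) → p2)) → ¬p3), u
2. ¬(((p3 ∧ ¬p3) ∨ ((¬p3 ∧ ¬p1) → p2)) → ¬p3), v
3. (p3 ∧ ¬p3) ∨ ((¬p3 ∧ ¬p1) → p2), v
4. p3, v
5. (¬p3 ∧ ¬p1) → p2, v
6. p2, v
Accessibility: uRu, uRv, vRu, vRv
The negation has an open branch (countermodel exists).

Invalid (countermodel exists)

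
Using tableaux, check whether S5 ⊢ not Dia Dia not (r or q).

Invalid (countermodel exists)

Tableau for the negation Dia Dia not (r or q):
1. Dia Dia not (r or q), w0
2. Dia not (r or q), w1   [Dia-rule on 1: fresh world w1, w0Rw1]
3. not (r or q), w2   [Dia-rule on 2: fresh world w2, w1Rw2]
4. not r, w2   [neg-or-rule on 3]
5. not q, w2   [neg-or-rule on 3]
Accessibility: w0Rw0, w0Rw1, w0Rw2, w1Rw0, w1Rw1, w1Rw2, w2Rw0, w2Rw1, w2Rw2
The negation has an open branch (countermodel exists).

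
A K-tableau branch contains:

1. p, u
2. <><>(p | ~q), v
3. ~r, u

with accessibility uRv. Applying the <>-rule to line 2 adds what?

a fresh world w with vRw, and <>(p | ~q) at w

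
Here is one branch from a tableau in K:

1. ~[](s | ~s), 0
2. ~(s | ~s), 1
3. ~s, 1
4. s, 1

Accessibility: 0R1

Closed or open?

Both s and ~s appear at 1.

Closed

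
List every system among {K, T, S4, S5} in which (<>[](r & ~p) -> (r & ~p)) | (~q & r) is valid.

S5-tableau for the negation ~((<>[](r & ~p) -> (r & ~p)) | (~q & r)):
1. ~((<>[](r & ~p) -> (r & ~p)) | (~q & r)), u
2. ~(<>[](r & ~p) -> (r & ~p)), u
3. ~(~q & r), u
4. <>[](r & ~p), u
5. ~(r & ~p), u
6. ~r, u
7. p, u
8. [](r & ~p), v
9. r & ~p, u
10. r, u
11. ~p, u
Accessibility: uRu, uRv, vRu, vRv
Branch closes: r and ~r both at u.
Every branch closes (one shown): valid in S5.
S4-tableau for the negation ~((<>[](r & ~p) -> (r & ~p)) | (~q & r)):
1. ~((<>[](r & ~p) -> (r & ~p)) | (~q & r)), u
2. ~(<>[](r & ~p) -> (r & ~p)), u
3. ~(~q & r), u
4. <>[](r & ~p), u
5. ~(r & ~p), u
6. ~r, u
7. p, u
8. [](r & ~p), v
9. r & ~p, v
10. r, v
11. ~p, v
Accessibility: uRu, uRv, vRv
Complete open branch: countermodel on an S4-frame, so not valid in S4, nor in K, T (the same frame is also a K-frame and a T-frame).

S5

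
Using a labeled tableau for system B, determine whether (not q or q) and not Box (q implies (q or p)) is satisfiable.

1. (not q or q) and not Box (q implies (q or p)), u
2. not q or q, u
3. not Box (q implies (q or p)), u
4. q, u
5. not (q implies (q or p)), v
6. q, v
7. not (q or p), v
8. not q, v
9. not p, v
Accessibility: uRu, uRv, vRu, vRv
Branch closes: q and not q both at v.
All branches of the tableau close; one closing branch shown above.

Unsatisfiable (every branch closes)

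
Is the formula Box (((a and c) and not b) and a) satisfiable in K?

Satisfiable

1. Box (((a and c) and not b) and a), w0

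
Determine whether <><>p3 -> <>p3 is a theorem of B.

No, not valid

Tableau for the negation ~(<><>p3 -> <>p3):
1. ~(<><>p3 -> <>p3), 0
2. <><>p3, 0   [~->-rule on 1]
3. ~<>p3, 0   [~->-rule on 1]
4. ~p3, 0   [~<>-rule on 3 via 0R0]
5. <>p3, 1   [<>-rule on 2: fresh world 1, 0R1]
6. ~p3, 1   [~<>-rule on 3 via 0R1]
7. p3, 2   [<>-rule on 5: fresh world 2, 1R2]
Accessibility: 0R0, 0R1, 1R0, 1R1, 1R2, 2R1, 2R2
The negation has an open branch (countermodel exists).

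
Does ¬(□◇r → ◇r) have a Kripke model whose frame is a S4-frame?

1. ¬(□◇r → ◇r), 0
2. □◇r, 0
3. ¬◇r, 0
4. ◇r, 0
5. ¬r, 0
6. r, 1
7. ◇r, 1
8. ¬r, 1
Accessibility: 0R0, 0R1, 1R1
Branch closes: r and ¬r both at 1.
Every branch closes; the branch above is one of them.

No, unsatisfiable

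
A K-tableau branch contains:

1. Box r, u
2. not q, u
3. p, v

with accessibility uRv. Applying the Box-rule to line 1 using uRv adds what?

r, v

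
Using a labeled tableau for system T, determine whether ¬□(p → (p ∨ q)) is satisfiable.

Unsatisfiable (every branch closes)

1. ¬□(p → (p ∨ q)), 0
2. ¬(p → (p ∨ q)), 1
3. p, 1
4. ¬(p ∨ q), 1
5. ¬p, 1
6. ¬q, 1
Accessibility: 0R0, 0R1, 1R1
Branch closes: p and ¬p both at 1.
All branches of the tableau close; one closing branch shown above.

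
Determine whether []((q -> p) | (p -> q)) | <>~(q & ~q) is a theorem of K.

Tableau for the negation ~([]((q -> p) | (p -> q)) | <>~(q & ~q)):
1. ~([]((q -> p) | (p -> q)) | <>~(q & ~q)), w0
2. ~[]((q -> p) | (p -> q)), w0
3. ~<>~(q & ~q), w0
4. ~((q -> p) | (p -> q)), w1
5. ~(q -> p), w1
6. ~(p -> q), w1
7. q, w1
8. ~p, w1
9. p, w1
10. ~q, w1
Accessibility: w0Rw1
Branch closes: p and ~p both at w1.
Every branch of the negation's tableau closes; the branch above is one of them.

Valid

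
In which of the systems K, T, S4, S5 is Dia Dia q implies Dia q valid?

S4-tableau for the negation not (Dia Dia q implies Dia q):
1. not (Dia Dia q implies Dia q), u
2. Dia Dia q, u   [neg-implies-rule on 1]
3. not Dia q, u   [neg-implies-rule on 1]
4. not q, u   [neg-Dia-rule on 3 via uRu]
5. Dia q, v   [Dia-rule on 2: fresh world v, uRv]
6. not q, v   [neg-Dia-rule on 3 via uRv]
7. q, w   [Dia-rule on 5: fresh world w, vRw]
8. not q, w   [neg-Dia-rule on 3 via uRw]
Accessibility: uRu, uRv, uRw, vRv, vRw, wRw
Branch closes: q and not q both at w.
Every branch closes (one shown): valid in S4, hence also in S5 (every theorem of S4 is a theorem of S5).
T-tableau for the negation not (Dia Dia q implies Dia q):
1. not (Dia Dia q implies Dia q), u
2. Dia Dia q, u   [neg-implies-rule on 1]
3. not Dia q, u   [neg-implies-rule on 1]
4. not q, u   [neg-Dia-rule on 3 via uRu]
5. Dia q, v   [Dia-rule on 2: fresh world v, uRv]
6. not q, v   [neg-Dia-rule on 3 via uRv]
7. q, w   [Dia-rule on 5: fresh world w, vRw]
Accessibility: uRu, uRv, vRv, vRw, wRw
Complete open branch: countermodel on a T-frame, so not valid in T, nor in K (the same frame is also a K-frame).

S4, S5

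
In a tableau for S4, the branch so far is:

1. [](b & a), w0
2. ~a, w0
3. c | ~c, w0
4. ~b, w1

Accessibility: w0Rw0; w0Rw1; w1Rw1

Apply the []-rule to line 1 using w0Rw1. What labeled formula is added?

b & a, w1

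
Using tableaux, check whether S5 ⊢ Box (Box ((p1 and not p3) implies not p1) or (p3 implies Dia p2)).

Tableau for the negation not Box (Box ((p1 and not p3) implies not p1) or (p3 implies Dia p2)):
1. not Box (Box ((p1 and not p3) implies not p1) or (p3 implies Dia p2)), w0
2. not (Box ((p1 and not p3) implies not p1) or (p3 implies Dia p2)), w1
3. not Box ((p1 and not p3) implies not p1), w1
4. not (p3 implies Dia p2), w1
5. p3, w1
6. not Dia p2, w1
7. not p2, w0
8. not p2, w1
9. not ((p1 and not p3) implies not p1), w2
10. p1 and not p3, w2
11. p1, w2
12. not p3, w2
13. not p2, w2
Accessibility: w0Rw0, w0Rw1, w0Rw2, w1Rw0, w1Rw1, w1Rw2, w2Rw0, w2Rw1, w2Rw2
The negation has an open branch (countermodel exists).

Not valid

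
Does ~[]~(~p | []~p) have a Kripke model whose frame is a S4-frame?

Satisfiable

1. ~[]~(~p | []~p), u
2. ~p | []~p, v
3. []~p, v
4. ~p, v
Accessibility: uRu, uRv, vRv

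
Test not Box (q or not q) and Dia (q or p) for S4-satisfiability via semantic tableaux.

1. not Box (q or not q) and Dia (q or p), w0
2. not Box (q or not q), w0
3. Dia (q or p), w0
4. not (q or not q), w1
5. not q, w1
6. q, w1
Accessibility: w0Rw0, w0Rw1, w1Rw1
Branch closes: q and not q both at w1.
(One branch shown.) All branches close.

Unsatisfiable (every branch closes)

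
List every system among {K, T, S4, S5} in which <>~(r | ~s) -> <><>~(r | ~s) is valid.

K-tableau for the negation ~(<>~(r | ~s) -> <><>~(r | ~s)):
1. ~(<>~(r | ~s) -> <><>~(r | ~s)), 0
2. <>~(r | ~s), 0   [~->-rule on 1]
3. ~<><>~(r | ~s), 0   [~->-rule on 1]
4. ~(r | ~s), 1   [<>-rule on 2: fresh world 1, 0R1]
5. ~r, 1   [~|-rule on 4]
6. s, 1   [~|-rule on 4]
7. ~<>~(r | ~s), 1   [~<>-rule on 3 via 0R1]
Accessibility: 0R1
Complete open branch: countermodel on a K-frame, so not valid in K.
T-tableau for the negation ~(<>~(r | ~s) -> <><>~(r | ~s)):
1. ~(<>~(r | ~s) -> <><>~(r | ~s)), 0
2. <>~(r | ~s), 0   [~->-rule on 1]
3. ~<><>~(r | ~s), 0   [~->-rule on 1]
4. ~<>~(r | ~s), 0   [~<>-rule on 3 via 0R0]
5. r | ~s, 0   [~<>-rule on 4 via 0R0]
6. ~s, 0   [|-rule on 5 (branches; this branch)]
7. ~(r | ~s), 1   [<>-rule on 2: fresh world 1, 0R1]
8. ~r, 1   [~|-rule on 7]
9. s, 1   [~|-rule on 7]
10. ~<>~(r | ~s), 1   [~<>-rule on 3 via 0R1]
11. r | ~s, 1   [~<>-rule on 4 via 0R1]
12. ~s, 1   [|-rule on 11 (branches; this branch)]
Accessibility: 0R0, 0R1, 1R1
Branch closes: s and ~s both at 1.
Every branch closes (one shown): valid in T, hence also in S4, S5 (every theorem of T is a theorem of S4 and S5).

T, S4, S5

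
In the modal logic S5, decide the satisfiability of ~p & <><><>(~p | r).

Yes, satisfiable

1. ~p & <><><>(~p | r), u
2. ~p, u
3. <><><>(~p | r), u
4. <><>(~p | r), v
5. <>(~p | r), w
6. ~p | r, x
7. r, x
Accessibility: uRu, uRv, uRw, uRx, vRu, vRv, vRw, vRx, wRu, wRv, wRw, wRx, xRu, xRv, xRw, xRx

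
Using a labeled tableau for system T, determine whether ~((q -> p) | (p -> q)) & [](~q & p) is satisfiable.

1. ~((q -> p) | (p -> q)) & [](~q & p), w0
2. ~((q -> p) | (p -> q)), w0
3. [](~q & p), w0
4. ~(q -> p), w0
5. ~(p -> q), w0
6. q, w0
7. ~p, w0
8. p, w0
9. ~q, w0
Accessibility: w0Rw0
Branch closes: p and ~p both at w0.
All branches of the tableau close; one closing branch shown above.

Unsatisfiable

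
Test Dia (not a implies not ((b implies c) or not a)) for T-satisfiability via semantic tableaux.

1. Dia (not a implies not ((b implies c) or not a)), w0
2. not a implies not ((b implies c) or not a), w1
3. not ((b implies c) or not a), w1
4. not (b implies c), w1
5. a, w1
6. b, w1
7. not c, w1
Accessibility: w0Rw0, w0Rw1, w1Rw1

Yes, satisfiable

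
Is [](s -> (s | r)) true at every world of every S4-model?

Tableau for the negation ~[](s -> (s | r)):
1. ~[](s -> (s | r)), 0
2. ~(s -> (s | r)), 1
3. s, 1
4. ~(s | r), 1
5. ~s, 1
6. ~r, 1
Accessibility: 0R0, 0R1, 1R1
Branch closes: s and ~s both at 1.
Every branch of the negation's tableau closes; the branch above is one of them.

Valid in S4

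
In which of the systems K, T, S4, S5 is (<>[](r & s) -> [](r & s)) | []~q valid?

S5

S5-tableau for the negation ~((<>[](r & s) -> [](r & s)) | []~q):
1. ~((<>[](r & s) -> [](r & s)) | []~q), w0
2. ~(<>[](r & s) -> [](r & s)), w0
3. ~[]~q, w0
4. <>[](r & s), w0
5. ~[](r & s), w0
6. q, w1
7. [](r & s), w2
8. r & s, w0
9. r, w0
10. s, w0
11. r & s, w1
12. r, w1
13. s, w1
14. r & s, w2
15. r, w2
16. s, w2
17. ~(r & s), w3
18. r & s, w3
19. r, w3
20. s, w3
21. ~s, w3
Accessibility: w0Rw0, w0Rw1, w0Rw2, w0Rw3, w1Rw0, w1Rw1, w1Rw2, w1Rw3, w2Rw0, w2Rw1, w2Rw2, w2Rw3, w3Rw0, w3Rw1, w3Rw2, w3Rw3
Branch closes: s and ~s both at w3.
Every branch closes (one shown): valid in S5.
S4-tableau for the negation ~((<>[](r & s) -> [](r & s)) | []~q):
1. ~((<>[](r & s) -> [](r & s)) | []~q), w0
2. ~(<>[](r & s) -> [](r & s)), w0
3. ~[]~q, w0
4. <>[](r & s), w0
5. ~[](r & s), w0
6. q, w1
7. [](r & s), w2
8. r & s, w2
9. r, w2
10. s, w2
11. ~(r & s), w3
12. ~s, w3
Accessibility: w0Rw0, w0Rw1, w0Rw2, w0Rw3, w1Rw1, w2Rw2, w3Rw3
Complete open branch: countermodel on an S4-frame, so not valid in S4, nor in K, T (the same frame is also a K-frame and a T-frame).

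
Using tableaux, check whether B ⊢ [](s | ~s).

Tableau for the negation ~[](s | ~s):
1. ~[](s | ~s), 0
2. ~(s | ~s), 1
3. ~s, 1
4. s, 1
Accessibility: 0R0, 0R1, 1R0, 1R1
Branch closes: s and ~s both at 1.
Every branch of the negation's tableau closes; the branch above is one of them.

Valid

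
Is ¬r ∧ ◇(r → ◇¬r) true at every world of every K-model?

Invalid (countermodel exists)

Tableau for the negation ¬(¬r ∧ ◇(r → ◇¬r)):
1. ¬(¬r ∧ ◇(r → ◇¬r)), w0
2. ¬◇(r → ◇¬r), w0
The negation has an open branch (countermodel exists).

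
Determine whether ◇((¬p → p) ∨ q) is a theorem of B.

Tableau for the negation ¬◇((¬p → p) ∨ q):
1. ¬◇((¬p → p) ∨ q), u
2. ¬((¬p → p) ∨ q), u
3. ¬(¬p → p), u
4. ¬q, u
5. ¬p, u
Accessibility: uRu
The negation has an open branch (countermodel exists).

No, not valid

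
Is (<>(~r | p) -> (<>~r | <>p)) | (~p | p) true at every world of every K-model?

Valid

Tableau for the negation ~((<>(~r | p) -> (<>~r | <>p)) | (~p | p)):
1. ~((<>(~r | p) -> (<>~r | <>p)) | (~p | p)), u
2. ~(<>(~r | p) -> (<>~r | <>p)), u
3. ~(~p | p), u
4. <>(~r | p), u
5. ~(<>~r | <>p), u
6. p, u
7. ~p, u
Branch closes: p and ~p both at u.
All branches of the negation close; one closing branch shown above.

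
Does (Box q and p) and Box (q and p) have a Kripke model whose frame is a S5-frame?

Satisfiable

1. (Box q and p) and Box (q and p), u
2. Box q and p, u
3. Box (q and p), u
4. Box q, u
5. p, u
6. q and p, u
7. q, u
Accessibility: uRu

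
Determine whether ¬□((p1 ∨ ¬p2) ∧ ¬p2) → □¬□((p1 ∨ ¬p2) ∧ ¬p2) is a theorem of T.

Not valid

Tableau for the negation ¬(¬□((p1 ∨ ¬p2) ∧ ¬p2) → □¬□((p1 ∨ ¬p2) ∧ ¬p2)):
1. ¬(¬□((p1 ∨ ¬p2) ∧ ¬p2) → □¬□((p1 ∨ ¬p2) ∧ ¬p2)), u
2. ¬□((p1 ∨ ¬p2) ∧ ¬p2), u   [¬→-rule on 1]
3. ¬□¬□((p1 ∨ ¬p2) ∧ ¬p2), u   [¬→-rule on 1]
4. ¬((p1 ∨ ¬p2) ∧ ¬p2), v   [¬□-rule on 2: fresh world v, uRv]
5. p2, v   [¬∧-rule on 4 (branches; this branch)]
6. □((p1 ∨ ¬p2) ∧ ¬p2), w   [¬□-rule on 3: fresh world w, uRw]
7. (p1 ∨ ¬p2) ∧ ¬p2, w   [□-rule on 6 via wRw]
8. p1 ∨ ¬p2, w   [∧-rule on 7]
9. ¬p2, w   [∧-rule on 7]
Accessibility: uRu, uRv, uRw, vRv, wRw
The negation has an open branch (countermodel exists).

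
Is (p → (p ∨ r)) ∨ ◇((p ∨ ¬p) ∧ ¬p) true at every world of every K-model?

Tableau for the negation ¬((p → (p ∨ r)) ∨ ◇((p ∨ ¬p) ∧ ¬p)):
1. ¬((p → (p ∨ r)) ∨ ◇((p ∨ ¬p) ∧ ¬p)), w0
2. ¬(p → (p ∨ r)), w0   [¬∨-rule on 1]
3. ¬◇((p ∨ ¬p) ∧ ¬p), w0   [¬∨-rule on 1]
4. p, w0   [¬→-rule on 2]
5. ¬(p ∨ r), w0   [¬→-rule on 2]
6. ¬p, w0   [¬∨-rule on 5]
7. ¬r, w0   [¬∨-rule on 5]
Branch closes: p and ¬p both at w0.
Every branch of the negation's tableau closes; the branch above is one of them.

Valid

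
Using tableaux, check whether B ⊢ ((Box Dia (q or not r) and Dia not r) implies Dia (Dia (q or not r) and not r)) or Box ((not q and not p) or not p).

Tableau for the negation not (((Box Dia (q or not r) and Dia not r) implies Dia (Dia (q or not r) and not r)) or Box ((not q and not p) or not p)):
1. not (((Box Dia (q or not r) and Dia not r) implies Dia (Dia (q or not r) and not r)) or Box ((not q and not p) or not p)), w0
2. not ((Box Dia (q or not r) and Dia not r) implies Dia (Dia (q or not r) and not r)), w0
3. not Box ((not q and not p) or not p), w0
4. Box Dia (q or not r) and Dia not r, w0
5. not Dia (Dia (q or not r) and not r), w0
6. Box Dia (q or not r), w0
7. Dia not r, w0
8. not (Dia (q or not r) and not r), w0
9. Dia (q or not r), w0
10. r, w0
11. not ((not q and not p) or not p), w1
12. not (not q and not p), w1
13. p, w1
14. not (Dia (q or not r) and not r), w1
15. Dia (q or not r), w1
16. not Dia (q or not r), w1
17. not (q or not r), w0
18. not q, w0
19. not (q or not r), w1
20. not q, w1
21. r, w1
22. not r, w2
23. not (Dia (q or not r) and not r), w2
24. Dia (q or not r), w2
25. not Dia (q or not r), w2
26. not (q or not r), w2
27. not q, w2
28. r, w2
Accessibility: w0Rw0, w0Rw1, w0Rw2, w1Rw0, w1Rw1, w2Rw0, w2Rw2
Branch closes: r and not r both at w2.
All branches of the negation close; one closing branch shown above.

Yes, valid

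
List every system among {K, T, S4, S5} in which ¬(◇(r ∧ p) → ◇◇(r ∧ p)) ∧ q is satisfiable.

K

K-tableau for the formula:
1. ¬(◇(r ∧ p) → ◇◇(r ∧ p)) ∧ q, u
2. ¬(◇(r ∧ p) → ◇◇(r ∧ p)), u   [∧-rule on 1]
3. q, u   [∧-rule on 1]
4. ◇(r ∧ p), u   [¬→-rule on 2]
5. ¬◇◇(r ∧ p), u   [¬→-rule on 2]
6. r ∧ p, v   [◇-rule on 4: fresh world v, uRv]
7. r, v   [∧-rule on 6]
8. p, v   [∧-rule on 6]
9. ¬◇(r ∧ p), v   [¬◇-rule on 5 via uRv]
Accessibility: uRv
Complete open branch: satisfiable in K.
T-tableau for the formula:
1. ¬(◇(r ∧ p) → ◇◇(r ∧ p)) ∧ q, u
2. ¬(◇(r ∧ p) → ◇◇(r ∧ p)), u   [∧-rule on 1]
3. q, u   [∧-rule on 1]
4. ◇(r ∧ p), u   [¬→-rule on 2]
5. ¬◇◇(r ∧ p), u   [¬→-rule on 2]
6. ¬◇(r ∧ p), u   [¬◇-rule on 5 via uRu]
7. ¬(r ∧ p), u   [¬◇-rule on 6 via uRu]
8. ¬p, u   [¬∧-rule on 7 (branches; this branch)]
9. r ∧ p, v   [◇-rule on 4: fresh world v, uRv]
10. r, v   [∧-rule on 9]
11. p, v   [∧-rule on 9]
12. ¬◇(r ∧ p), v   [¬◇-rule on 5 via uRv]
13. ¬(r ∧ p), v   [¬◇-rule on 6 via uRv]
14. ¬p, v   [¬∧-rule on 13 (branches; this branch)]
Accessibility: uRu, uRv, vRv
Branch closes: p and ¬p both at v.
Every branch closes (one shown): unsatisfiable in T, hence also in S4, S5 (every S4/S5-frame is a T-frame).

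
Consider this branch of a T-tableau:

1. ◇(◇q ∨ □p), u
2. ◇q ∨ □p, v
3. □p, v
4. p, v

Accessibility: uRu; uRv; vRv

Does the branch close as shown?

Not closed

There is no literal clash: for every atom and world, at most one sign appears.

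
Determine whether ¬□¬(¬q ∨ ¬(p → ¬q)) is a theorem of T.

Invalid (countermodel exists)

Tableau for the negation □¬(¬q ∨ ¬(p → ¬q)):
1. □¬(¬q ∨ ¬(p → ¬q)), w0
2. ¬(¬q ∨ ¬(p → ¬q)), w0   [□-rule on 1 via w0Rw0]
3. q, w0   [¬∨-rule on 2]
4. p → ¬q, w0   [¬∨-rule on 2]
5. ¬p, w0   [→-rule on 4 (branches; this branch)]
Accessibility: w0Rw0
The negation has an open branch (countermodel exists).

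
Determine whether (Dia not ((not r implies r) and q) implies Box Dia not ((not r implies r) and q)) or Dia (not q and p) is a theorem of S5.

Tableau for the negation not ((Dia not ((not r implies r) and q) implies Box Dia not ((not r implies r) and q)) or Dia (not q and p)):
1. not ((Dia not ((not r implies r) and q) implies Box Dia not ((not r implies r) and q)) or Dia (not q and p)), w0
2. not (Dia not ((not r implies r) and q) implies Box Dia not ((not r implies r) and q)), w0   [neg-or-rule on 1]
3. not Dia (not q and p), w0   [neg-or-rule on 1]
4. Dia not ((not r implies r) and q), w0   [neg-implies-rule on 2]
5. not Box Dia not ((not r implies r) and q), w0   [neg-implies-rule on 2]
6. not (not q and p), w0   [neg-Dia-rule on 3 via w0Rw0]
7. not p, w0   [neg-and-rule on 6 (branches; this branch)]
8. not ((not r implies r) and q), w1   [Dia-rule on 4: fresh world w1, w0Rw1]
9. not (not q and p), w1   [neg-Dia-rule on 3 via w0Rw1]
10. not (not r implies r), w1   [neg-and-rule on 8 (branches; this branch)]
11. not r, w1   [neg-implies-rule on 10]
12. not p, w1   [neg-and-rule on 9 (branches; this branch)]
13. not Dia not ((not r implies r) and q), w2   [neg-Box-rule on 5: fresh world w2, w0Rw2]
14. not (not q and p), w2   [neg-Dia-rule on 3 via w0Rw2]
15. (not r implies r) and q, w0   [neg-Dia-rule on 13 via w2Rw0]
16. not r implies r, w0   [and-rule on 15]
17. q, w0   [and-rule on 15]
18. (not r implies r) and q, w1   [neg-Dia-rule on 13 via w2Rw1]
19. not r implies r, w1   [and-rule on 18]
20. q, w1   [and-rule on 18]
21. (not r implies r) and q, w2   [neg-Dia-rule on 13 via w2Rw2]
22. not r implies r, w2   [and-rule on 21]
23. q, w2   [and-rule on 21]
24. not p, w2   [neg-and-rule on 14 (branches; this branch)]
25. r, w0   [implies-rule on 16 (branches; this branch)]
26. r, w1   [implies-rule on 19 (branches; this branch)]
Accessibility: w0Rw0, w0Rw1, w0Rw2, w1Rw0, w1Rw1, w1Rw2, w2Rw0, w2Rw1, w2Rw2
Branch closes: r and not r both at w1.
All branches of the negation close; one closing branch shown above.

Yes, valid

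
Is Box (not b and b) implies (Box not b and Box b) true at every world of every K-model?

Yes, valid

Tableau for the negation not (Box (not b and b) implies (Box not b and Box b)):
1. not (Box (not b and b) implies (Box not b and Box b)), 0
2. Box (not b and b), 0   [neg-implies-rule on 1]
3. not (Box not b and Box b), 0   [neg-implies-rule on 1]
4. not Box b, 0   [neg-and-rule on 3 (branches; this branch)]
5. not b, 1   [neg-Box-rule on 4: fresh world 1, 0R1]
6. not b and b, 1   [Box-rule on 2 via 0R1]
7. b, 1   [and-rule on 6]
Accessibility: 0R1
Branch closes: b and not b both at 1.
All branches of the negation close; one closing branch shown above.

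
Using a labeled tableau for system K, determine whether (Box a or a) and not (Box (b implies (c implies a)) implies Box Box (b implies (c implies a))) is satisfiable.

Yes, satisfiable

1. (Box a or a) and not (Box (b implies (c implies a)) implies Box Box (b implies (c implies a))), w0
2. Box a or a, w0
3. not (Box (b implies (c implies a)) implies Box Box (b implies (c implies a))), w0
4. Box (b implies (c implies a)), w0
5. not Box Box (b implies (c implies a)), w0
6. a, w0
7. not Box (b implies (c implies a)), w1
8. b implies (c implies a), w1
9. c implies a, w1
10. a, w1
11. not (b implies (c implies a)), w2
12. b, w2
13. not (c implies a), w2
14. c, w2
15. not a, w2
Accessibility: w0Rw1, w1Rw2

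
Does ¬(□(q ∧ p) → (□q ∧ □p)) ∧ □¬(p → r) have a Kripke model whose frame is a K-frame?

Unsatisfiable

1. ¬(□(q ∧ p) → (□q ∧ □p)) ∧ □¬(p → r), w0
2. ¬(□(q ∧ p) → (□q ∧ □p)), w0
3. □¬(p → r), w0
4. □(q ∧ p), w0
5. ¬(□q ∧ □p), w0
6. ¬□q, w0
7. ¬q, w1
8. ¬(p → r), w1
9. p, w1
10. ¬r, w1
11. q ∧ p, w1
12. q, w1
Accessibility: w0Rw1
Branch closes: q and ¬q both at w1.
All branches of the tableau close; one closing branch shown above.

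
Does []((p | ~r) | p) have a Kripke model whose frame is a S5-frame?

Satisfiable

1. []((p | ~r) | p), 0
2. (p | ~r) | p, 0   [[]-rule on 1 via 0R0]
3. p, 0   [|-rule on 2 (branches; this branch)]
Accessibility: 0R0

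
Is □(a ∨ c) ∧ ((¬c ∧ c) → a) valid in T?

Tableau for the negation ¬(□(a ∨ c) ∧ ((¬c ∧ c) → a)):
1. ¬(□(a ∨ c) ∧ ((¬c ∧ c) → a)), 0
2. ¬□(a ∨ c), 0   [¬∧-rule on 1 (branches; this branch)]
3. ¬(a ∨ c), 1   [¬□-rule on 2: fresh world 1, 0R1]
4. ¬a, 1   [¬∨-rule on 3]
5. ¬c, 1   [¬∨-rule on 3]
Accessibility: 0R0, 0R1, 1R1
The negation has an open branch (countermodel exists).

Not valid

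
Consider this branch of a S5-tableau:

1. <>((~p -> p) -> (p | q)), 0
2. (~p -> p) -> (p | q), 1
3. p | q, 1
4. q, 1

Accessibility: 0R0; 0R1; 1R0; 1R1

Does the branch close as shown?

Open

No atom appears with both signs at the same world.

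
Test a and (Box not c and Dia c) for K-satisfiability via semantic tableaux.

1. a and (Box not c and Dia c), u
2. a, u
3. Box not c and Dia c, u
4. Box not c, u
5. Dia c, u
6. c, v
7. not c, v
Accessibility: uRv
Branch closes: c and not c both at v.
(One branch shown.) All branches close.

No, unsatisfiable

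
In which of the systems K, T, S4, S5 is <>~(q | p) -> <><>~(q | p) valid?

K-tableau for the negation ~(<>~(q | p) -> <><>~(q | p)):
1. ~(<>~(q | p) -> <><>~(q | p)), u
2. <>~(q | p), u
3. ~<><>~(q | p), u
4. ~(q | p), v
5. ~q, v
6. ~p, v
7. ~<>~(q | p), v
Accessibility: uRv
Complete open branch: countermodel on a K-frame, so not valid in K.
T-tableau for the negation ~(<>~(q | p) -> <><>~(q | p)):
1. ~(<>~(q | p) -> <><>~(q | p)), u
2. <>~(q | p), u
3. ~<><>~(q | p), u
4. ~<>~(q | p), u
5. q | p, u
6. p, u
7. ~(q | p), v
8. ~q, v
9. ~p, v
10. ~<>~(q | p), v
11. q | p, v
12. p, v
Accessibility: uRu, uRv, vRv
Branch closes: p and ~p both at v.
Every branch closes (one shown): valid in T, hence also in S4, S5 (every theorem of T is a theorem of S4 and S5).

T, S4, S5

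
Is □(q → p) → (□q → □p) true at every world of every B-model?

Yes, valid

Tableau for the negation ¬(□(q → p) → (□q → □p)):
1. ¬(□(q → p) → (□q → □p)), w0
2. □(q → p), w0
3. ¬(□q → □p), w0
4. □q, w0
5. ¬□p, w0
6. q → p, w0
7. q, w0
8. p, w0
9. ¬p, w1
10. q → p, w1
11. q, w1
12. p, w1
Accessibility: w0Rw0, w0Rw1, w1Rw0, w1Rw1
Branch closes: p and ¬p both at w1.
All branches of the negation close; one closing branch shown above.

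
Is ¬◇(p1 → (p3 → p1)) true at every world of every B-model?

Not valid

Tableau for the negation ◇(p1 → (p3 → p1)):
1. ◇(p1 → (p3 → p1)), u
2. p1 → (p3 → p1), v
3. p3 → p1, v
4. p1, v
Accessibility: uRu, uRv, vRu, vRv
The negation has an open branch (countermodel exists).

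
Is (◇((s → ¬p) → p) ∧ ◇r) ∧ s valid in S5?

Tableau for the negation ¬((◇((s → ¬p) → p) ∧ ◇r) ∧ s):
1. ¬((◇((s → ¬p) → p) ∧ ◇r) ∧ s), u
2. ¬s, u
Accessibility: uRu
The negation has an open branch (countermodel exists).

No, not valid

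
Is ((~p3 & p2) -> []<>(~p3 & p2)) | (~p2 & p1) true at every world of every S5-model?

Yes, valid

Tableau for the negation ~(((~p3 & p2) -> []<>(~p3 & p2)) | (~p2 & p1)):
1. ~(((~p3 & p2) -> []<>(~p3 & p2)) | (~p2 & p1)), w0
2. ~((~p3 & p2) -> []<>(~p3 & p2)), w0   [~|-rule on 1]
3. ~(~p2 & p1), w0   [~|-rule on 1]
4. ~p3 & p2, w0   [~->-rule on 2]
5. ~[]<>(~p3 & p2), w0   [~->-rule on 2]
6. ~p3, w0   [&-rule on 4]
7. p2, w0   [&-rule on 4]
8. ~p1, w0   [~&-rule on 3 (branches; this branch)]
9. ~<>(~p3 & p2), w1   [~[]-rule on 5: fresh world w1, w0Rw1]
10. ~(~p3 & p2), w0   [~<>-rule on 9 via w1Rw0]
11. ~(~p3 & p2), w1   [~<>-rule on 9 via w1Rw1]
12. ~p2, w0   [~&-rule on 10 (branches; this branch)]
Accessibility: w0Rw0, w0Rw1, w1Rw0, w1Rw1
Branch closes: p2 and ~p2 both at w0.
All branches of the negation close; one closing branch shown above.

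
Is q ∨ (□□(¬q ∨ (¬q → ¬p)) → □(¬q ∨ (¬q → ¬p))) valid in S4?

Valid in S4

Tableau for the negation ¬(q ∨ (□□(¬q ∨ (¬q → ¬p)) → □(¬q ∨ (¬q → ¬p)))):
1. ¬(q ∨ (□□(¬q ∨ (¬q → ¬p)) → □(¬q ∨ (¬q → ¬p)))), u
2. ¬q, u   [¬∨-rule on 1]
3. ¬(□□(¬q ∨ (¬q → ¬p)) → □(¬q ∨ (¬q → ¬p))), u   [¬∨-rule on 1]
4. □□(¬q ∨ (¬q → ¬p)), u   [¬→-rule on 3]
5. ¬□(¬q ∨ (¬q → ¬p)), u   [¬→-rule on 3]
6. □(¬q ∨ (¬q → ¬p)), u   [□-rule on 4 via uRu]
7. ¬q ∨ (¬q → ¬p), u   [□-rule on 6 via uRu]
8. ¬q → ¬p, u   [∨-rule on 7 (branches; this branch)]
9. ¬p, u   [→-rule on 8 (branches; this branch)]
10. ¬(¬q ∨ (¬q → ¬p)), v   [¬□-rule on 5: fresh world v, uRv]
11. q, v   [¬∨-rule on 10]
12. ¬(¬q → ¬p), v   [¬∨-rule on 10]
13. ¬q, v   [¬→-rule on 12]
14. p, v   [¬→-rule on 12]
Accessibility: uRu, uRv, vRv
Branch closes: q and ¬q both at v.
All branches of the negation close; one closing branch shown above.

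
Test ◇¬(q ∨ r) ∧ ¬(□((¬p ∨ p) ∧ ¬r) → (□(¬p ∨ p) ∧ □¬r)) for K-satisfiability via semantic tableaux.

1. ◇¬(q ∨ r) ∧ ¬(□((¬p ∨ p) ∧ ¬r) → (□(¬p ∨ p) ∧ □¬r)), w0
2. ◇¬(q ∨ r), w0
3. ¬(□((¬p ∨ p) ∧ ¬r) → (□(¬p ∨ p) ∧ □¬r)), w0
4. □((¬p ∨ p) ∧ ¬r), w0
5. ¬(□(¬p ∨ p) ∧ □¬r), w0
6. ¬□¬r, w0
7. ¬(q ∨ r), w1
8. ¬q, w1
9. ¬r, w1
10. (¬p ∨ p) ∧ ¬r, w1
11. ¬p ∨ p, w1
12. p, w1
13. r, w2
14. (¬p ∨ p) ∧ ¬r, w2
15. ¬p ∨ p, w2
16. ¬r, w2
Accessibility: w0Rw1, w0Rw2
Branch closes: r and ¬r both at w2.
(One branch shown.) All branches close.

No, unsatisfiable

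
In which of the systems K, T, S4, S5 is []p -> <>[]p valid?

T, S4, S5

K-tableau for the negation ~([]p -> <>[]p):
1. ~([]p -> <>[]p), u
2. []p, u   [~->-rule on 1]
3. ~<>[]p, u   [~->-rule on 1]
Complete open branch: countermodel on a K-frame, so not valid in K.
T-tableau for the negation ~([]p -> <>[]p):
1. ~([]p -> <>[]p), u
2. []p, u   [~->-rule on 1]
3. ~<>[]p, u   [~->-rule on 1]
4. p, u   [[]-rule on 2 via uRu]
5. ~[]p, u   [~<>-rule on 3 via uRu]
6. ~p, v   [~[]-rule on 5: fresh world v, uRv]
7. p, v   [[]-rule on 2 via uRv]
Accessibility: uRu, uRv, vRv
Branch closes: p and ~p both at v.
Every branch closes (one shown): valid in T, hence also in S4, S5 (every theorem of T is a theorem of S4 and S5).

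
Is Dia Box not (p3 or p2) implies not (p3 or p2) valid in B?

Yes, valid

Tableau for the negation not (Dia Box not (p3 or p2) implies not (p3 or p2)):
1. not (Dia Box not (p3 or p2) implies not (p3 or p2)), 0
2. Dia Box not (p3 or p2), 0
3. p3 or p2, 0
4. p2, 0
5. Box not (p3 or p2), 1
6. not (p3 or p2), 0
7. not p3, 0
8. not p2, 0
Accessibility: 0R0, 0R1, 1R0, 1R1
Branch closes: p2 and not p2 both at 0.
All branches of the negation close; one closing branch shown above.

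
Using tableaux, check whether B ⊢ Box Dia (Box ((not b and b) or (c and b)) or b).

Not valid

Tableau for the negation not Box Dia (Box ((not b and b) or (c and b)) or b):
1. not Box Dia (Box ((not b and b) or (c and b)) or b), u
2. not Dia (Box ((not b and b) or (c and b)) or b), v   [neg-Box-rule on 1: fresh world v, uRv]
3. not (Box ((not b and b) or (c and b)) or b), u   [neg-Dia-rule on 2 via vRu]
4. not Box ((not b and b) or (c and b)), u   [neg-or-rule on 3]
5. not b, u   [neg-or-rule on 3]
6. not (Box ((not b and b) or (c and b)) or b), v   [neg-Dia-rule on 2 via vRv]
7. not Box ((not b and b) or (c and b)), v   [neg-or-rule on 6]
8. not b, v   [neg-or-rule on 6]
9. not ((not b and b) or (c and b)), w   [neg-Box-rule on 4: fresh world w, uRw]
10. not (not b and b), w   [neg-or-rule on 9]
11. not (c and b), w   [neg-or-rule on 9]
12. not b, w   [neg-and-rule on 10 (branches; this branch)]
13. not ((not b and b) or (c and b)), x   [neg-Box-rule on 7: fresh world x, vRx]
14. not (not b and b), x   [neg-or-rule on 13]
15. not (c and b), x   [neg-or-rule on 13]
16. not (Box ((not b and b) or (c and b)) or b), x   [neg-Dia-rule on 2 via vRx]
17. not Box ((not b and b) or (c and b)), x   [neg-or-rule on 16]
18. not b, x   [neg-or-rule on 16]
19. not ((not b and b) or (c and b)), y   [neg-Box-rule on 17: fresh world y, xRy]
20. not (not b and b), y   [neg-or-rule on 19]
21. not (c and b), y   [neg-or-rule on 19]
22. not b, y   [neg-and-rule on 20 (branches; this branch)]
Accessibility: uRu, uRv, uRw, vRu, vRv, vRx, wRu, wRw, xRv, xRx, xRy, yRx, yRy
The negation has an open branch (countermodel exists).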